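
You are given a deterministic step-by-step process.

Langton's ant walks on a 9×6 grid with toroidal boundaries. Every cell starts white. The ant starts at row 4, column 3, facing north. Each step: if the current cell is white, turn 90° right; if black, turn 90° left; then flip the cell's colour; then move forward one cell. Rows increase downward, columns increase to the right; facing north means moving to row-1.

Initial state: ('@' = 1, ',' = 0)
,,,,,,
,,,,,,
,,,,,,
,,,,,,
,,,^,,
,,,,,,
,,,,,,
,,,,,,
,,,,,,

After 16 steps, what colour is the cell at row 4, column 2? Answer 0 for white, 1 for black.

1

k=0  ,,,,,,
,,,,,,
,,,,,,
,,,,,,
,,,^,,
,,,,,,
,,,,,,
,,,,,,
,,,,,,
k=1  ,,,,,,
,,,,,,
,,,,,,
,,,,,,
,,,@>,
,,,,,,
,,,,,,
,,,,,,
,,,,,,
k=2  ,,,,,,
,,,,,,
,,,,,,
,,,,,,
,,,@@,
,,,,v,
,,,,,,
,,,,,,
,,,,,,
k=3  ,,,,,,
,,,,,,
,,,,,,
,,,,,,
,,,@@,
,,,<@,
,,,,,,
,,,,,,
,,,,,,
k=4  ,,,,,,
,,,,,,
,,,,,,
,,,,,,
,,,^@,
,,,@@,
,,,,,,
,,,,,,
,,,,,,
k=5  ,,,,,,
,,,,,,
,,,,,,
,,,,,,
,,<,@,
,,,@@,
,,,,,,
,,,,,,
,,,,,,
k=6  ,,,,,,
,,,,,,
,,,,,,
,,^,,,
,,@,@,
,,,@@,
,,,,,,
,,,,,,
,,,,,,
k=7  ,,,,,,
,,,,,,
,,,,,,
,,@>,,
,,@,@,
,,,@@,
,,,,,,
,,,,,,
,,,,,,
k=8  ,,,,,,
,,,,,,
,,,,,,
,,@@,,
,,@v@,
,,,@@,
,,,,,,
,,,,,,
,,,,,,
k=9  ,,,,,,
,,,,,,
,,,,,,
,,@@,,
,,<@@,
,,,@@,
,,,,,,
,,,,,,
,,,,,,
k=10  ,,,,,,
,,,,,,
,,,,,,
,,@@,,
,,,@@,
,,v@@,
,,,,,,
,,,,,,
,,,,,,
k=11  ,,,,,,
,,,,,,
,,,,,,
,,@@,,
,,,@@,
,<@@@,
,,,,,,
,,,,,,
,,,,,,
k=12  ,,,,,,
,,,,,,
,,,,,,
,,@@,,
,^,@@,
,@@@@,
,,,,,,
,,,,,,
,,,,,,
k=13  ,,,,,,
,,,,,,
,,,,,,
,,@@,,
,@>@@,
,@@@@,
,,,,,,
,,,,,,
,,,,,,
k=14  ,,,,,,
,,,,,,
,,,,,,
,,@@,,
,@@@@,
,@v@@,
,,,,,,
,,,,,,
,,,,,,
k=15  ,,,,,,
,,,,,,
,,,,,,
,,@@,,
,@@@@,
,@,>@,
,,,,,,
,,,,,,
,,,,,,
k=16  ,,,,,,
,,,,,,
,,,,,,
,,@@,,
,@@^@,
,@,,@,
,,,,,,
,,,,,,
,,,,,,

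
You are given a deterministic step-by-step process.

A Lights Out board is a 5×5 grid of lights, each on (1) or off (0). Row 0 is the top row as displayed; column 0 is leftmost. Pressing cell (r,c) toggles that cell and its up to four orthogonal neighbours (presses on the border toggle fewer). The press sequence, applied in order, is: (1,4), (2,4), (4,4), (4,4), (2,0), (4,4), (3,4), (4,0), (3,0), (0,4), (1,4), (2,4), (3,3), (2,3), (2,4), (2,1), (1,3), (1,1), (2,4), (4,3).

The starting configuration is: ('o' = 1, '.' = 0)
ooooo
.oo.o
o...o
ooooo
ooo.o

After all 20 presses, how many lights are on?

13

step 0: ooooo
.oo.o
o...o
ooooo
ooo.o
step 1: oooo.
.ooo.
o....
ooooo
ooo.o
step 2: oooo.
.oooo
o..oo
oooo.
ooo.o
step 3: oooo.
.oooo
o..oo
ooooo
oooo.
step 4: oooo.
.oooo
o..oo
oooo.
ooo.o
step 5: oooo.
ooooo
.o.oo
.ooo.
ooo.o
step 6: oooo.
ooooo
.o.oo
.oooo
oooo.
step 7: oooo.
ooooo
.o.o.
.oo..
ooooo
step 8: oooo.
ooooo
.o.o.
ooo..
..ooo
step 9: oooo.
ooooo
oo.o.
..o..
o.ooo
step 10: ooo.o
oooo.
oo.o.
..o..
o.ooo
step 11: ooo..
ooo.o
oo.oo
..o..
o.ooo
step 12: ooo..
ooo..
oo...
..o.o
o.ooo
step 13: ooo..
ooo..
oo.o.
...o.
o.o.o
step 14: ooo..
oooo.
ooo.o
.....
o.o.o
step 15: ooo..
ooooo
oooo.
....o
o.o.o
step 16: ooo..
o.ooo
...o.
.o..o
o.o.o
step 17: oooo.
o....
.....
.o..o
o.o.o
step 18: o.oo.
.oo..
.o...
.o..o
o.o.o
step 19: o.oo.
.oo.o
.o.oo
.o...
o.o.o
step 20: o.oo.
.oo.o
.o.oo
.o.o.
o..o.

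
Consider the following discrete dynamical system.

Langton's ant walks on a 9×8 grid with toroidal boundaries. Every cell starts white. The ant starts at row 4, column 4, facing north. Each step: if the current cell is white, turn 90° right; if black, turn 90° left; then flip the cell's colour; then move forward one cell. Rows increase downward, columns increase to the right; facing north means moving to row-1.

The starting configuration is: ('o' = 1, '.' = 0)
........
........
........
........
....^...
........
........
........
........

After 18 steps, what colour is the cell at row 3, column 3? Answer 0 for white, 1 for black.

1

k=0  ........
........
........
........
....^...
........
........
........
........
k=1  ........
........
........
........
....o>..
........
........
........
........
k=2  ........
........
........
........
....oo..
.....v..
........
........
........
k=3  ........
........
........
........
....oo..
....<o..
........
........
........
k=4  ........
........
........
........
....^o..
....oo..
........
........
........
k=5  ........
........
........
........
...<.o..
....oo..
........
........
........
k=6  ........
........
........
...^....
...o.o..
....oo..
........
........
........
k=7  ........
........
........
...o>...
...o.o..
....oo..
........
........
........
k=8  ........
........
........
...oo...
...ovo..
....oo..
........
........
........
k=9  ........
........
........
...oo...
...<oo..
....oo..
........
........
........
k=10  ........
........
........
...oo...
....oo..
...voo..
........
........
........
k=11  ........
........
........
...oo...
....oo..
..<ooo..
........
........
........
k=12  ........
........
........
...oo...
..^.oo..
..oooo..
........
........
........
k=13  ........
........
........
...oo...
..o>oo..
..oooo..
........
........
........
k=14  ........
........
........
...oo...
..oooo..
..ovoo..
........
........
........
k=15  ........
........
........
...oo...
..oooo..
..o.>o..
........
........
........
k=16  ........
........
........
...oo...
..oo^o..
..o..o..
........
........
........
k=17  ........
........
........
...oo...
..o<.o..
..o..o..
........
........
........
k=18  ........
........
........
...oo...
..o..o..
..ov.o..
........
........
........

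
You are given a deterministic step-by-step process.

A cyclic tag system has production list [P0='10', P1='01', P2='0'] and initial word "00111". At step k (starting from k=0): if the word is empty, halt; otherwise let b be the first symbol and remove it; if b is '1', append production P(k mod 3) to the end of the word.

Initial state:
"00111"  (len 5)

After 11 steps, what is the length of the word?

[0] "00111"  (len 5)
[1] "0111"  (len 4)
[2] "111"  (len 3)
[3] "110"  (len 3)
[4] "1010"  (len 4)
[5] "01001"  (len 5)
[6] "1001"  (len 4)
[7] "00110"  (len 5)
[8] "0110"  (len 4)
[9] "110"  (len 3)
[10] "1010"  (len 4)
[11] "01001"  (len 5)

5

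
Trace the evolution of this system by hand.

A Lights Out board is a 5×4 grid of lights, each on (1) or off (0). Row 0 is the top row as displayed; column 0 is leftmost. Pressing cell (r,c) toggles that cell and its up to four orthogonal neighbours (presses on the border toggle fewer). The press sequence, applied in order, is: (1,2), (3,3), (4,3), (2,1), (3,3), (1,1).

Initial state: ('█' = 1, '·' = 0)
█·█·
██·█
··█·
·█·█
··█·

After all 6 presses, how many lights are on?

k=0  █·█·
██·█
··█·
·█·█
··█·
k=1  █···
█·█·
····
·█·█
··█·
k=2  █···
█·█·
···█
·██·
··██
k=3  █···
█·█·
···█
·███
····
k=4  █···
███·
████
··██
····
k=5  █···
███·
███·
····
···█
k=6  ██··
····
█·█·
····
···█

5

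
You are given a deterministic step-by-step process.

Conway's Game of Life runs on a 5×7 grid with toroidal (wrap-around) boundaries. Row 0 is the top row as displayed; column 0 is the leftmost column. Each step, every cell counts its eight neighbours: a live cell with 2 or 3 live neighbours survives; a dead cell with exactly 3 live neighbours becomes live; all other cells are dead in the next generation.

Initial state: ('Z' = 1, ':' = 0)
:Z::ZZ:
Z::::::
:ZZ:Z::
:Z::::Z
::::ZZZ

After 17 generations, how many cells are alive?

gen 0: :Z::ZZ:
Z::::::
:ZZ:Z::
:Z::::Z
::::ZZZ
gen 1: Z:::Z::
Z:ZZZZ:
:ZZ::::
:ZZZZ:Z
::::Z:Z
gen 2: ZZ:::::
Z:Z:ZZZ
::::::Z
:Z::Z::
:ZZ:Z:Z
gen 3: ::::Z::
:::::Z:
:Z:ZZ:Z
:ZZZ:::
::ZZ:Z:
gen 4: :::ZZZ:
:::Z:Z:
ZZ:ZZZ:
ZZ:::Z:
:Z:::::
gen 5: ::ZZ:Z:
:::::::
ZZ:Z:Z:
:::::Z:
ZZZ::ZZ
gen 6: Z:ZZZZ:
:Z:Z::Z
::::Z:Z
:::::Z:
ZZZZ:Z:
gen 7: :::::Z:
:Z::::Z
Z:::Z:Z
ZZZZ:Z:
Z::::Z:
gen 8: Z::::Z:
::::::Z
:::ZZ::
::ZZ:Z:
Z:Z::Z:
gen 9: ZZ:::Z:
::::ZZZ
::ZZZZ:
:ZZ::ZZ
::ZZ:Z:
gen 10: ZZZZ:::
ZZZ::::
ZZZ::::
:Z::::Z
:::Z:Z:
gen 11: Z::ZZ:Z
::::::Z
::::::Z
:Z::::Z
:::ZZ:Z
gen 12: Z::ZZ:Z
::::::Z
:::::ZZ
::::::Z
::ZZZ:Z
gen 13: Z:Z:Z:Z
::::Z::
Z::::ZZ
Z::ZZ:Z
::Z:Z:Z
gen 14: ZZ::Z:Z
:Z:ZZ::
Z::Z:::
:Z:ZZ::
::Z:Z::
gen 15: ZZ::Z::
:Z:ZZZZ
ZZ:::::
:Z::Z::
::Z:Z::
gen 16: ZZ::::Z
:::ZZZZ
:Z:Z::Z
ZZZZ:::
Z:Z:ZZ:
gen 17: :ZZ::::
:Z:ZZ::
:Z::::Z
:::::Z:
::::ZZ:

10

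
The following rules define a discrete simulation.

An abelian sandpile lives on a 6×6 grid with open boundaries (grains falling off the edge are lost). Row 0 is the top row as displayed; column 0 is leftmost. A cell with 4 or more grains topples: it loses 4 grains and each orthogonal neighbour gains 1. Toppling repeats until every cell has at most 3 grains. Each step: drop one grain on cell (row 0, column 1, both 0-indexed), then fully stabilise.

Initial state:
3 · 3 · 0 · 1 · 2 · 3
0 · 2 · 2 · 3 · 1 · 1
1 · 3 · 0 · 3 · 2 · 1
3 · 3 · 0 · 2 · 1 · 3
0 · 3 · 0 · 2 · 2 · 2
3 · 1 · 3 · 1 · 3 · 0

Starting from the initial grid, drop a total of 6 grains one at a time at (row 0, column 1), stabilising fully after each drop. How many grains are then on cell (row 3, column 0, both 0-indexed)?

0) 3 · 3 · 0 · 1 · 2 · 3
0 · 2 · 2 · 3 · 1 · 1
1 · 3 · 0 · 3 · 2 · 1
3 · 3 · 0 · 2 · 1 · 3
0 · 3 · 0 · 2 · 2 · 2
3 · 1 · 3 · 1 · 3 · 0
1) 0 · 1 · 1 · 1 · 2 · 3
1 · 3 · 2 · 3 · 1 · 1
1 · 3 · 0 · 3 · 2 · 1
3 · 3 · 0 · 2 · 1 · 3
0 · 3 · 0 · 2 · 2 · 2
3 · 1 · 3 · 1 · 3 · 0
2) 0 · 2 · 1 · 1 · 2 · 3
1 · 3 · 2 · 3 · 1 · 1
1 · 3 · 0 · 3 · 2 · 1
3 · 3 · 0 · 2 · 1 · 3
0 · 3 · 0 · 2 · 2 · 2
3 · 1 · 3 · 1 · 3 · 0
3) 0 · 3 · 1 · 1 · 2 · 3
1 · 3 · 2 · 3 · 1 · 1
1 · 3 · 0 · 3 · 2 · 1
3 · 3 · 0 · 2 · 1 · 3
0 · 3 · 0 · 2 · 2 · 2
3 · 1 · 3 · 1 · 3 · 0
4) 1 · 1 · 2 · 1 · 2 · 3
2 · 1 · 3 · 3 · 1 · 1
3 · 1 · 1 · 3 · 2 · 1
0 · 2 · 1 · 2 · 1 · 3
2 · 0 · 1 · 2 · 2 · 2
3 · 2 · 3 · 1 · 3 · 0
5) 1 · 2 · 2 · 1 · 2 · 3
2 · 1 · 3 · 3 · 1 · 1
3 · 1 · 1 · 3 · 2 · 1
0 · 2 · 1 · 2 · 1 · 3
2 · 0 · 1 · 2 · 2 · 2
3 · 2 · 3 · 1 · 3 · 0
6) 1 · 3 · 2 · 1 · 2 · 3
2 · 1 · 3 · 3 · 1 · 1
3 · 1 · 1 · 3 · 2 · 1
0 · 2 · 1 · 2 · 1 · 3
2 · 0 · 1 · 2 · 2 · 2
3 · 2 · 3 · 1 · 3 · 0

0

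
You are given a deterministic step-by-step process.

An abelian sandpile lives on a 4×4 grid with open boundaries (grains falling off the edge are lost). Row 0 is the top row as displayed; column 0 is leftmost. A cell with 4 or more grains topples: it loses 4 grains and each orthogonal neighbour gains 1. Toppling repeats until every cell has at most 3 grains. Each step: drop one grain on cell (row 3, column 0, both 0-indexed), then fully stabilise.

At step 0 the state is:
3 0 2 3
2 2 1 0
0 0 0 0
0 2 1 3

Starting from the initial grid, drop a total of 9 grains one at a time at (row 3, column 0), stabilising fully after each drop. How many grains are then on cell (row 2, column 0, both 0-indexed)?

[0] 3 0 2 3
2 2 1 0
0 0 0 0
0 2 1 3
[1] 3 0 2 3
2 2 1 0
0 0 0 0
1 2 1 3
[2] 3 0 2 3
2 2 1 0
0 0 0 0
2 2 1 3
[3] 3 0 2 3
2 2 1 0
0 0 0 0
3 2 1 3
[4] 3 0 2 3
2 2 1 0
1 0 0 0
0 3 1 3
[5] 3 0 2 3
2 2 1 0
1 0 0 0
1 3 1 3
[6] 3 0 2 3
2 2 1 0
1 0 0 0
2 3 1 3
[7] 3 0 2 3
2 2 1 0
1 0 0 0
3 3 1 3
[8] 3 0 2 3
2 2 1 0
2 1 0 0
1 0 2 3
[9] 3 0 2 3
2 2 1 0
2 1 0 0
2 0 2 3

2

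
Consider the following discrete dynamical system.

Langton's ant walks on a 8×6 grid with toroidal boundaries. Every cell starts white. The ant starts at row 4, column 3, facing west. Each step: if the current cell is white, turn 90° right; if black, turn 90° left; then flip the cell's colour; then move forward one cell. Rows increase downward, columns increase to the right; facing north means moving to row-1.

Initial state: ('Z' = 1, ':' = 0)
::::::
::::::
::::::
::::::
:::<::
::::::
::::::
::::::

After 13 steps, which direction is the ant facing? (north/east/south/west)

t=0: ::::::
::::::
::::::
::::::
:::<::
::::::
::::::
::::::
t=1: ::::::
::::::
::::::
:::^::
:::Z::
::::::
::::::
::::::
t=2: ::::::
::::::
::::::
:::Z>:
:::Z::
::::::
::::::
::::::
t=3: ::::::
::::::
::::::
:::ZZ:
:::Zv:
::::::
::::::
::::::
t=4: ::::::
::::::
::::::
:::ZZ:
:::<Z:
::::::
::::::
::::::
t=5: ::::::
::::::
::::::
:::ZZ:
::::Z:
:::v::
::::::
::::::
t=6: ::::::
::::::
::::::
:::ZZ:
::::Z:
::<Z::
::::::
::::::
t=7: ::::::
::::::
::::::
:::ZZ:
::^:Z:
::ZZ::
::::::
::::::
t=8: ::::::
::::::
::::::
:::ZZ:
::Z>Z:
::ZZ::
::::::
::::::
t=9: ::::::
::::::
::::::
:::ZZ:
::ZZZ:
::Zv::
::::::
::::::
t=10: ::::::
::::::
::::::
:::ZZ:
::ZZZ:
::Z:>:
::::::
::::::
t=11: ::::::
::::::
::::::
:::ZZ:
::ZZZ:
::Z:Z:
::::v:
::::::
t=12: ::::::
::::::
::::::
:::ZZ:
::ZZZ:
::Z:Z:
:::<Z:
::::::
t=13: ::::::
::::::
::::::
:::ZZ:
::ZZZ:
::Z^Z:
:::ZZ:
::::::

north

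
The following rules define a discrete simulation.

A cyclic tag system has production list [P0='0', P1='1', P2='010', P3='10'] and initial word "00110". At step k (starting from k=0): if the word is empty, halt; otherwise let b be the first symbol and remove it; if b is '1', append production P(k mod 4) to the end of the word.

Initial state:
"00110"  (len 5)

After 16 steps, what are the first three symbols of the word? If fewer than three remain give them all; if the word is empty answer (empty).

t=0: "00110"  (len 5)
t=1: "0110"  (len 4)
t=2: "110"  (len 3)
t=3: "10010"  (len 5)
t=4: "001010"  (len 6)
t=5: "01010"  (len 5)
t=6: "1010"  (len 4)
t=7: "010010"  (len 6)
t=8: "10010"  (len 5)
t=9: "00100"  (len 5)
t=10: "0100"  (len 4)
t=11: "100"  (len 3)
t=12: "0010"  (len 4)
t=13: "010"  (len 3)
t=14: "10"  (len 2)
t=15: "0010"  (len 4)
t=16: "010"  (len 3)

010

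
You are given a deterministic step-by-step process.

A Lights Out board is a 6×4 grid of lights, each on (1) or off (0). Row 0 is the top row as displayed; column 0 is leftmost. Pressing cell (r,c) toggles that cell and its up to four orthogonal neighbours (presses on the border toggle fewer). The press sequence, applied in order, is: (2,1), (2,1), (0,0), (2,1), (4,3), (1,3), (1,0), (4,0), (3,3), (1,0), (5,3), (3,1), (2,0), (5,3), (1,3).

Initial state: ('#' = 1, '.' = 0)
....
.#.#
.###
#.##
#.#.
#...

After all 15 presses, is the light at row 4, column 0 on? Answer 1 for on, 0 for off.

gen 0: ....
.#.#
.###
#.##
#.#.
#...
gen 1: ....
...#
#..#
####
#.#.
#...
gen 2: ....
.#.#
.###
#.##
#.#.
#...
gen 3: ##..
##.#
.###
#.##
#.#.
#...
gen 4: ##..
#..#
#..#
####
#.#.
#...
gen 5: ##..
#..#
#..#
###.
#..#
#..#
gen 6: ##.#
#.#.
#...
###.
#..#
#..#
gen 7: .#.#
.##.
....
###.
#..#
#..#
gen 8: .#.#
.##.
....
.##.
.#.#
...#
gen 9: .#.#
.##.
...#
.#.#
.#..
...#
gen 10: ##.#
#.#.
#..#
.#.#
.#..
...#
gen 11: ##.#
#.#.
#..#
.#.#
.#.#
..#.
gen 12: ##.#
#.#.
##.#
#.##
...#
..#.
gen 13: ##.#
..#.
...#
..##
...#
..#.
gen 14: ##.#
..#.
...#
..##
....
...#
gen 15: ##..
...#
....
..##
....
...#

0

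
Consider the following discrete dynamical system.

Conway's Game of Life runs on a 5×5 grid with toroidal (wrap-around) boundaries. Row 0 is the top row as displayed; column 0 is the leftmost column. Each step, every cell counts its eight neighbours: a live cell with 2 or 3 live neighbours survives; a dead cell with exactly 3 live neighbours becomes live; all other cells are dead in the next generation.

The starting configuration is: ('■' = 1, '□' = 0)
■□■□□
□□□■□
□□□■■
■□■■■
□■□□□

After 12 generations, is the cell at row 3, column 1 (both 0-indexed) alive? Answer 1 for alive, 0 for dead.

1

gen 0: ■□■□□
□□□■□
□□□■■
■□■■■
□■□□□
gen 1: □■■□□
□□■■□
■□□□□
■■■□□
□□□□□
gen 2: □■■■□
□□■■□
■□□■■
■■□□□
■□□□□
gen 3: □■□■■
■□□□□
■□□■□
□■□□□
■□□□■
gen 4: □■□■□
■■■■□
■■□□■
□■□□□
□■■■■
gen 5: □□□□□
□□□■□
□□□■■
□□□□□
□■□■■
gen 6: □□■■■
□□□■■
□□□■■
■□■□□
□□□□□
gen 7: □□■□■
■□□□□
■□■□□
□□□■■
□■■□■
gen 8: □□■□■
■□□■■
■■□■□
□□□□■
□■■□■
gen 9: □□■□□
□□□□□
□■■■□
□□□□■
□■■□■
gen 10: □■■■□
□■□■□
□□■■□
□□□□■
■■■□□
gen 11: □□□■■
□■□□■
□□■■■
■□□□■
■□□□■
gen 12: □□□■□
□□□□□
□■■□□
□■□□□
□□□□□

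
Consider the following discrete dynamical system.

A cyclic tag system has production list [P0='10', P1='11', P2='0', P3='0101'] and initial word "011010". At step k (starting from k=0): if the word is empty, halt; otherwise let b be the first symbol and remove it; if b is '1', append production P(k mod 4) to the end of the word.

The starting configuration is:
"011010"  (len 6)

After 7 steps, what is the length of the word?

step 0: "011010"  (len 6)
step 1: "11010"  (len 5)
step 2: "101011"  (len 6)
step 3: "010110"  (len 6)
step 4: "10110"  (len 5)
step 5: "011010"  (len 6)
step 6: "11010"  (len 5)
step 7: "10100"  (len 5)

5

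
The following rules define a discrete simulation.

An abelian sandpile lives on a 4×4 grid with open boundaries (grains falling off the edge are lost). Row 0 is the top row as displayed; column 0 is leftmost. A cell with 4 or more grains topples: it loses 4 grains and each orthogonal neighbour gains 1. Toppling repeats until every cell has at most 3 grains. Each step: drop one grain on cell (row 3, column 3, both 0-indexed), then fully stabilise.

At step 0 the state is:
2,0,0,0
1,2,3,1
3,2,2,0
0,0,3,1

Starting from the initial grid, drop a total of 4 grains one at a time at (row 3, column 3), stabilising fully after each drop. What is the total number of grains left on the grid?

21

[0] 2,0,0,0
1,2,3,1
3,2,2,0
0,0,3,1
[1] 2,0,0,0
1,2,3,1
3,2,2,0
0,0,3,2
[2] 2,0,0,0
1,2,3,1
3,2,2,0
0,0,3,3
[3] 2,0,0,0
1,2,3,1
3,2,3,1
0,1,0,1
[4] 2,0,0,0
1,2,3,1
3,2,3,1
0,1,0,2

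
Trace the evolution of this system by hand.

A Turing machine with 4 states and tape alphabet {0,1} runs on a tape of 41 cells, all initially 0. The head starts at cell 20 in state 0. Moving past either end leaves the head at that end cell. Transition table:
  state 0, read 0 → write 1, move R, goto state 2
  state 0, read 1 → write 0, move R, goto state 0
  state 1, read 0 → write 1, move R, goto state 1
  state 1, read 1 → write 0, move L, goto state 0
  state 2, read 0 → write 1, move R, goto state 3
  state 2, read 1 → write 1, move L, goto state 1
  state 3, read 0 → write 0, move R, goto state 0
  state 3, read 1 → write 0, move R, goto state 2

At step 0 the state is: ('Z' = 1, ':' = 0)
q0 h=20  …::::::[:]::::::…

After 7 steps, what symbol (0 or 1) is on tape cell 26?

1

gen 0: q0 h=20  …::::::[:]::::::…
gen 1: q2 h=21  …:::::Z[:]::::::…
gen 2: q3 h=22  …::::ZZ[:]::::::…
gen 3: q0 h=23  …:::ZZ:[:]::::::…
gen 4: q2 h=24  …::ZZ:Z[:]::::::…
gen 5: q3 h=25  …:ZZ:ZZ[:]::::::…
gen 6: q0 h=26  …ZZ:ZZ:[:]::::::…
gen 7: q2 h=27  …Z:ZZ:Z[:]::::::…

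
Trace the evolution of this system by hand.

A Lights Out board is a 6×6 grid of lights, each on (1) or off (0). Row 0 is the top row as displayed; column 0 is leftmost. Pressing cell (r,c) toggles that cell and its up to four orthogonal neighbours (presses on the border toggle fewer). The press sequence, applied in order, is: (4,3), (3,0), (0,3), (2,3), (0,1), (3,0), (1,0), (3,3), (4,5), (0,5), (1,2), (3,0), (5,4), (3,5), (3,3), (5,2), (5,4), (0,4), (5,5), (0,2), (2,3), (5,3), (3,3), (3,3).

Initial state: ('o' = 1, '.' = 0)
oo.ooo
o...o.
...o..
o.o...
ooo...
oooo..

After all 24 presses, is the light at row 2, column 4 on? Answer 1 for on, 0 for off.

0

step 0: oo.ooo
o...o.
...o..
o.o...
ooo...
oooo..
step 1: oo.ooo
o...o.
...o..
o.oo..
oo.oo.
ooo...
step 2: oo.ooo
o...o.
o..o..
.ooo..
.o.oo.
ooo...
step 3: ooo..o
o..oo.
o..o..
.ooo..
.o.oo.
ooo...
step 4: ooo..o
o...o.
o.o.o.
.oo...
.o.oo.
ooo...
step 5: .....o
oo..o.
o.o.o.
.oo...
.o.oo.
ooo...
step 6: .....o
oo..o.
..o.o.
o.o...
oo.oo.
ooo...
step 7: o....o
....o.
o.o.o.
o.o...
oo.oo.
ooo...
step 8: o....o
....o.
o.ooo.
o..oo.
oo..o.
ooo...
step 9: o....o
....o.
o.ooo.
o..ooo
oo...o
ooo..o
step 10: o...o.
....oo
o.ooo.
o..ooo
oo...o
ooo..o
step 11: o.o.o.
.ooooo
o..oo.
o..ooo
oo...o
ooo..o
step 12: o.o.o.
.ooooo
...oo.
.o.ooo
.o...o
ooo..o
step 13: o.o.o.
.ooooo
...oo.
.o.ooo
.o..oo
ooooo.
step 14: o.o.o.
.ooooo
...ooo
.o.o..
.o..o.
ooooo.
step 15: o.o.o.
.ooooo
....oo
.oo.o.
.o.oo.
ooooo.
step 16: o.o.o.
.ooooo
....oo
.oo.o.
.oooo.
o...o.
step 17: o.o.o.
.ooooo
....oo
.oo.o.
.ooo..
o..o.o
step 18: o.oo.o
.ooo.o
....oo
.oo.o.
.ooo..
o..o.o
step 19: o.oo.o
.ooo.o
....oo
.oo.o.
.ooo.o
o..oo.
step 20: oo...o
.o.o.o
....oo
.oo.o.
.ooo.o
o..oo.
step 21: oo...o
.o...o
..oo.o
.oooo.
.ooo.o
o..oo.
step 22: oo...o
.o...o
..oo.o
.oooo.
.oo..o
o.o...
step 23: oo...o
.o...o
..o..o
.o....
.ooo.o
o.o...
step 24: oo...o
.o...o
..oo.o
.oooo.
.oo..o
o.o...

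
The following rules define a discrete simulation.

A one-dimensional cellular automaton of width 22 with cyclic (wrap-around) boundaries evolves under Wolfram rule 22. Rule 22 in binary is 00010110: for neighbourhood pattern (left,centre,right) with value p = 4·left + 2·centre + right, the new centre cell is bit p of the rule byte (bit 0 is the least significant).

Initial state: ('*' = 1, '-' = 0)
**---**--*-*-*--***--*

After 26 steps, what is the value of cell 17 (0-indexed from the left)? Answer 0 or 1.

0

gen 0: **---**--*-*-*--***--*
gen 1: --*-*--***-*-***---**-
gen 2: -**-***----*----*-*--*
gen 3: -------*--***--**-****
gen 4: *-----****---**-------
gen 5: **---*----*-*--*-----*
gen 6: --*-***--**-*****---*-
gen 7: -**----**--------*-***
gen 8: ---*--*--*------**----
gen 9: --*********----*--*---
gen 10: -*---------*--******--
gen 11: ***-------****------*-
gen 12: ---*-----*----*----**-
gen 13: --***---***--***--*--*
gen 14: **---*-*---**---******
gen 15: --*-**-**-*--*-*------
gen 16: -**-------****-**-----
gen 17: *--*-----*-------*----
gen 18: *****---***-----***--*
gen 19: -----*-*---*---*---**-
gen 20: ----**-**-***-***-*--*
gen 21: *--*--------------****
gen 22: -****------------*----
gen 23: *----*----------***---
gen 24: **--***--------*---*-*
gen 25: --**---*------***-**--
gen 26: -*--*-***----*------*-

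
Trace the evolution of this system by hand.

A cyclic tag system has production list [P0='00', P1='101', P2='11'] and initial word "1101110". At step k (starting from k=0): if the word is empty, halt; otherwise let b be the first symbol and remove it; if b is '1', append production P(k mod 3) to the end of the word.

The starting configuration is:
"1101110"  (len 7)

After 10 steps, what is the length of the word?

11

t=0: "1101110"  (len 7)
t=1: "10111000"  (len 8)
t=2: "0111000101"  (len 10)
t=3: "111000101"  (len 9)
t=4: "1100010100"  (len 10)
t=5: "100010100101"  (len 12)
t=6: "0001010010111"  (len 13)
t=7: "001010010111"  (len 12)
t=8: "01010010111"  (len 11)
t=9: "1010010111"  (len 10)
t=10: "01001011100"  (len 11)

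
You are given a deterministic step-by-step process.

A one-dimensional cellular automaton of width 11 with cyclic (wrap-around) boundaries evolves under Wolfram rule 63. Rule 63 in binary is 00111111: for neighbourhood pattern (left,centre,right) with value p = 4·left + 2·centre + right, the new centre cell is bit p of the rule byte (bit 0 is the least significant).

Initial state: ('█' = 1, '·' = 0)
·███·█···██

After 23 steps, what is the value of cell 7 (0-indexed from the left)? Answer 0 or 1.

1

0) ·███·█···██
1) ██··██████·
2) █·███·····█
3) ·██··██████
4) ██·███·····
5) █·██··█████
6) ·██·███····
7) ██·██··████
8) ··██·███···
9) ███·██··███
10) ···██·███··
11) ████·██··██
12) ····██·███·
13) █████·██··█
14) ·····██·███
15) ██████·██··
16) █·····██·██
17) ·██████·██·
18) ██·····██·█
19) ··██████·██
20) ███·····██·
21) █··██████·█
22) ·███·····██
23) ██··██████·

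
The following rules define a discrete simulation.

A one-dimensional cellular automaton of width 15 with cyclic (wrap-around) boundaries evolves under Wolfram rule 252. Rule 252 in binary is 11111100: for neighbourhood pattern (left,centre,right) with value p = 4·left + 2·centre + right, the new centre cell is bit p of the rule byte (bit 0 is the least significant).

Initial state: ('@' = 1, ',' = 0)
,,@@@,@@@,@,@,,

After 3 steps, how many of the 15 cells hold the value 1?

14

[0] ,,@@@,@@@,@,@,,
[1] ,,@@@@@@@@@@@@,
[2] ,,@@@@@@@@@@@@@
[3] @,@@@@@@@@@@@@@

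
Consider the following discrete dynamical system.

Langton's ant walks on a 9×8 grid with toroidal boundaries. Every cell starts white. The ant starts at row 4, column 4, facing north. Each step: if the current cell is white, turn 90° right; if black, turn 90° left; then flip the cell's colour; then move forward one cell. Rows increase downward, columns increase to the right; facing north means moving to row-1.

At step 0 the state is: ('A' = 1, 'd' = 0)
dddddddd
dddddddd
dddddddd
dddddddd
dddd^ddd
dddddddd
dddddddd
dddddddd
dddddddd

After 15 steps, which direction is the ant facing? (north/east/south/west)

gen 0: dddddddd
dddddddd
dddddddd
dddddddd
dddd^ddd
dddddddd
dddddddd
dddddddd
dddddddd
gen 1: dddddddd
dddddddd
dddddddd
dddddddd
ddddA>dd
dddddddd
dddddddd
dddddddd
dddddddd
gen 2: dddddddd
dddddddd
dddddddd
dddddddd
ddddAAdd
dddddvdd
dddddddd
dddddddd
dddddddd
gen 3: dddddddd
dddddddd
dddddddd
dddddddd
ddddAAdd
dddd<Add
dddddddd
dddddddd
dddddddd
gen 4: dddddddd
dddddddd
dddddddd
dddddddd
dddd^Add
ddddAAdd
dddddddd
dddddddd
dddddddd
gen 5: dddddddd
dddddddd
dddddddd
dddddddd
ddd<dAdd
ddddAAdd
dddddddd
dddddddd
dddddddd
gen 6: dddddddd
dddddddd
dddddddd
ddd^dddd
dddAdAdd
ddddAAdd
dddddddd
dddddddd
dddddddd
gen 7: dddddddd
dddddddd
dddddddd
dddA>ddd
dddAdAdd
ddddAAdd
dddddddd
dddddddd
dddddddd
gen 8: dddddddd
dddddddd
dddddddd
dddAAddd
dddAvAdd
ddddAAdd
dddddddd
dddddddd
dddddddd
gen 9: dddddddd
dddddddd
dddddddd
dddAAddd
ddd<AAdd
ddddAAdd
dddddddd
dddddddd
dddddddd
gen 10: dddddddd
dddddddd
dddddddd
dddAAddd
ddddAAdd
dddvAAdd
dddddddd
dddddddd
dddddddd
gen 11: dddddddd
dddddddd
dddddddd
dddAAddd
ddddAAdd
dd<AAAdd
dddddddd
dddddddd
dddddddd
gen 12: dddddddd
dddddddd
dddddddd
dddAAddd
dd^dAAdd
ddAAAAdd
dddddddd
dddddddd
dddddddd
gen 13: dddddddd
dddddddd
dddddddd
dddAAddd
ddA>AAdd
ddAAAAdd
dddddddd
dddddddd
dddddddd
gen 14: dddddddd
dddddddd
dddddddd
dddAAddd
ddAAAAdd
ddAvAAdd
dddddddd
dddddddd
dddddddd
gen 15: dddddddd
dddddddd
dddddddd
dddAAddd
ddAAAAdd
ddAd>Add
dddddddd
dddddddd
dddddddd

east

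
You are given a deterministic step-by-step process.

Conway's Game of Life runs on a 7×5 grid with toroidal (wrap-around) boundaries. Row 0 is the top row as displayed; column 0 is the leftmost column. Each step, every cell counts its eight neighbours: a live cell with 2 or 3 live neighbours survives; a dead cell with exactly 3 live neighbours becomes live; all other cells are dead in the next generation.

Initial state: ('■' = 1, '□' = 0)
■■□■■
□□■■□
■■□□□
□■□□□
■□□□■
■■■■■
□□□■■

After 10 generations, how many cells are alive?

[0] ■■□■■
□□■■□
■■□□□
□■□□□
■□□□■
■■■■■
□□□■■
[1] ■■□□□
□□□■□
■■□□□
□■□□■
□□□□□
□■■□□
□□□□□
[2] □□□□□
□□■□■
■■■□■
□■□□□
■■■□□
□□□□□
■□■□□
[3] □■□■□
□□■□■
□□■□■
□□□■■
■■■□□
■□■□□
□□□□□
[4] □□■■□
■■■□■
■□■□■
□□□□■
■□■□□
■□■□□
□■■□□
[5] □□□□■
□□□□□
□□■□□
□□□□■
■□□■■
■□■■□
□□□□□
[6] □□□□□
□□□□□
□□□□□
■□□□■
■■■□□
■■■■□
□□□■■
[7] □□□□□
□□□□□
□□□□□
■□□□■
□□□□□
□□□□□
■■□■■
[8] ■□□□■
□□□□□
□□□□□
□□□□□
□□□□□
■□□□■
■□□□■
[9] ■□□□■
□□□□□
□□□□□
□□□□□
□□□□□
■□□□■
□■□■□
[10] ■□□□■
□□□□□
□□□□□
□□□□□
□□□□□
■□□□■
□■□■□

6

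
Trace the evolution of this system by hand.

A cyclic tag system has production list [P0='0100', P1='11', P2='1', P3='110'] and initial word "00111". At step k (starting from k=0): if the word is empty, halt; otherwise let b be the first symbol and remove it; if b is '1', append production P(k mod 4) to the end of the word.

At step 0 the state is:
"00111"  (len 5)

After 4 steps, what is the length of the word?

t=0: "00111"  (len 5)
t=1: "0111"  (len 4)
t=2: "111"  (len 3)
t=3: "111"  (len 3)
t=4: "11110"  (len 5)

5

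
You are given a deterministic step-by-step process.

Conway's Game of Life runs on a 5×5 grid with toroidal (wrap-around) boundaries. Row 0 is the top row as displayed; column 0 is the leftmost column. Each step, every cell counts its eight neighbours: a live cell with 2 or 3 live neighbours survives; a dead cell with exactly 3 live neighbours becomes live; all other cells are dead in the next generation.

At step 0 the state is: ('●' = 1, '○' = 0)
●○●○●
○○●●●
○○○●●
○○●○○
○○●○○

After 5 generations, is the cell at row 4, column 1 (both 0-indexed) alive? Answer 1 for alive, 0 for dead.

1

[0] ●○●○●
○○●●●
○○○●●
○○●○○
○○●○○
[1] ●○●○●
○●●○○
○○○○●
○○●○○
○○●○○
[2] ●○●○○
○●●○●
○●●●○
○○○●○
○○●○○
[3] ●○●○○
○○○○●
●●○○●
○●○●○
○●●●○
[4] ●○●○●
○○○●●
○●●●●
○○○●○
●○○●●
[5] ○●●○○
○○○○○
●○○○○
○●○○○
●●●○○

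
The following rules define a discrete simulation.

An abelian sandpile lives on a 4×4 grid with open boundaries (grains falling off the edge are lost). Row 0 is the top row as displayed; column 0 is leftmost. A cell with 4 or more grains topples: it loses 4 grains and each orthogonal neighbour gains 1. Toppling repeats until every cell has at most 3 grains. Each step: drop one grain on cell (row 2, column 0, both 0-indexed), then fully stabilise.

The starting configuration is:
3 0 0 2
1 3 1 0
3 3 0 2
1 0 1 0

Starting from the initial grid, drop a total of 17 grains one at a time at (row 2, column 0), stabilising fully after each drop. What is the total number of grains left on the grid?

k=0  3 0 0 2
1 3 1 0
3 3 0 2
1 0 1 0
k=1  3 1 0 2
3 0 2 0
1 1 1 2
2 1 1 0
k=2  3 1 0 2
3 0 2 0
2 1 1 2
2 1 1 0
k=3  3 1 0 2
3 0 2 0
3 1 1 2
2 1 1 0
k=4  0 2 0 2
1 1 2 0
1 2 1 2
3 1 1 0
k=5  0 2 0 2
1 1 2 0
2 2 1 2
3 1 1 0
k=6  0 2 0 2
1 1 2 0
3 2 1 2
3 1 1 0
k=7  0 2 0 2
2 1 2 0
1 3 1 2
0 2 1 0
k=8  0 2 0 2
2 1 2 0
2 3 1 2
0 2 1 0
k=9  0 2 0 2
2 1 2 0
3 3 1 2
0 2 1 0
k=10  0 2 0 2
3 2 2 0
1 0 2 2
1 3 1 0
k=11  0 2 0 2
3 2 2 0
2 0 2 2
1 3 1 0
k=12  0 2 0 2
3 2 2 0
3 0 2 2
1 3 1 0
k=13  1 2 0 2
0 3 2 0
1 1 2 2
2 3 1 0
k=14  1 2 0 2
0 3 2 0
2 1 2 2
2 3 1 0
k=15  1 2 0 2
0 3 2 0
3 1 2 2
2 3 1 0
k=16  1 2 0 2
1 3 2 0
0 2 2 2
3 3 1 0
k=17  1 2 0 2
1 3 2 0
1 2 2 2
3 3 1 0

25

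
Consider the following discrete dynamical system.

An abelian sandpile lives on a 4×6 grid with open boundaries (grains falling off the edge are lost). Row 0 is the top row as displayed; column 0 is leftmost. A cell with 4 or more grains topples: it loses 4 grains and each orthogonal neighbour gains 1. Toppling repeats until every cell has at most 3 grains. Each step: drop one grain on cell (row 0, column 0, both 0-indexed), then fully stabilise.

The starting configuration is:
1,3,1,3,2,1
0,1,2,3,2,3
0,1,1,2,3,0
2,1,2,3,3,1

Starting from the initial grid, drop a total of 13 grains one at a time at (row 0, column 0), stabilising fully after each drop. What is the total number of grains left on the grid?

47

0) 1,3,1,3,2,1
0,1,2,3,2,3
0,1,1,2,3,0
2,1,2,3,3,1
1) 2,3,1,3,2,1
0,1,2,3,2,3
0,1,1,2,3,0
2,1,2,3,3,1
2) 3,3,1,3,2,1
0,1,2,3,2,3
0,1,1,2,3,0
2,1,2,3,3,1
3) 1,0,2,3,2,1
1,2,2,3,2,3
0,1,1,2,3,0
2,1,2,3,3,1
4) 2,0,2,3,2,1
1,2,2,3,2,3
0,1,1,2,3,0
2,1,2,3,3,1
5) 3,0,2,3,2,1
1,2,2,3,2,3
0,1,1,2,3,0
2,1,2,3,3,1
6) 0,1,2,3,2,1
2,2,2,3,2,3
0,1,1,2,3,0
2,1,2,3,3,1
7) 1,1,2,3,2,1
2,2,2,3,2,3
0,1,1,2,3,0
2,1,2,3,3,1
8) 2,1,2,3,2,1
2,2,2,3,2,3
0,1,1,2,3,0
2,1,2,3,3,1
9) 3,1,2,3,2,1
2,2,2,3,2,3
0,1,1,2,3,0
2,1,2,3,3,1
10) 0,2,2,3,2,1
3,2,2,3,2,3
0,1,1,2,3,0
2,1,2,3,3,1
11) 1,2,2,3,2,1
3,2,2,3,2,3
0,1,1,2,3,0
2,1,2,3,3,1
12) 2,2,2,3,2,1
3,2,2,3,2,3
0,1,1,2,3,0
2,1,2,3,3,1
13) 3,2,2,3,2,1
3,2,2,3,2,3
0,1,1,2,3,0
2,1,2,3,3,1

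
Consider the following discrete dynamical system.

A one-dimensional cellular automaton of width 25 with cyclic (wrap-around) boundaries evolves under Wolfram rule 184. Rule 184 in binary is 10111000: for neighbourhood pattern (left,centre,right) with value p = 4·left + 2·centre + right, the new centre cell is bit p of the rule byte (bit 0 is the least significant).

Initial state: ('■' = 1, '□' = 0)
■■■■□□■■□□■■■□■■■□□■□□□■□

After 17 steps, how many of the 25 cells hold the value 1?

14

t=0: ■■■■□□■■□□■■■□■■■□□■□□□■□
t=1: ■■■□■□■□■□■■□■■■□■□□■□□□■
t=2: ■■□■□■□■□■■□■■■□■□■□□■□□■
t=3: ■□■□■□■□■■□■■■□■□■□■□□■□■
t=4: □■□■□■□■■□■■■□■□■□■□■□□■■
t=5: ■□■□■□■■□■■■□■□■□■□■□■□■□
t=6: □■□■□■■□■■■□■□■□■□■□■□■□■
t=7: ■□■□■■□■■■□■□■□■□■□■□■□■□
t=8: □■□■■□■■■□■□■□■□■□■□■□■□■
t=9: ■□■■□■■■□■□■□■□■□■□■□■□■□
t=10: □■■□■■■□■□■□■□■□■□■□■□■□■
t=11: ■■□■■■□■□■□■□■□■□■□■□■□■□
t=12: ■□■■■□■□■□■□■□■□■□■□■□■□■
t=13: □■■■□■□■□■□■□■□■□■□■□■□■■
t=14: ■■■□■□■□■□■□■□■□■□■□■□■■□
t=15: ■■□■□■□■□■□■□■□■□■□■□■■□■
t=16: ■□■□■□■□■□■□■□■□■□■□■■□■■
t=17: □■□■□■□■□■□■□■□■□■□■■□■■■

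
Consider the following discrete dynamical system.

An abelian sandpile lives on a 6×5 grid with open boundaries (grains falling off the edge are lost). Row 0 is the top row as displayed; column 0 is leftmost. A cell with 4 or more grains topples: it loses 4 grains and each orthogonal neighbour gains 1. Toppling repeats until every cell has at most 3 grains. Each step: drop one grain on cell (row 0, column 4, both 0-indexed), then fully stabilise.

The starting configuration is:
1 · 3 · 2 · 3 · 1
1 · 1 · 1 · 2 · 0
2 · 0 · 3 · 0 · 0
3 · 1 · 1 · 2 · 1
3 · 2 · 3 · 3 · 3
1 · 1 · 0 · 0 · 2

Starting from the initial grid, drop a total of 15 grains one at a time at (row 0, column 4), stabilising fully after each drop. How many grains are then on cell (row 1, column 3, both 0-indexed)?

1

[0] 1 · 3 · 2 · 3 · 1
1 · 1 · 1 · 2 · 0
2 · 0 · 3 · 0 · 0
3 · 1 · 1 · 2 · 1
3 · 2 · 3 · 3 · 3
1 · 1 · 0 · 0 · 2
[1] 1 · 3 · 2 · 3 · 2
1 · 1 · 1 · 2 · 0
2 · 0 · 3 · 0 · 0
3 · 1 · 1 · 2 · 1
3 · 2 · 3 · 3 · 3
1 · 1 · 0 · 0 · 2
[2] 1 · 3 · 2 · 3 · 3
1 · 1 · 1 · 2 · 0
2 · 0 · 3 · 0 · 0
3 · 1 · 1 · 2 · 1
3 · 2 · 3 · 3 · 3
1 · 1 · 0 · 0 · 2
[3] 1 · 3 · 3 · 0 · 1
1 · 1 · 1 · 3 · 1
2 · 0 · 3 · 0 · 0
3 · 1 · 1 · 2 · 1
3 · 2 · 3 · 3 · 3
1 · 1 · 0 · 0 · 2
[4] 1 · 3 · 3 · 0 · 2
1 · 1 · 1 · 3 · 1
2 · 0 · 3 · 0 · 0
3 · 1 · 1 · 2 · 1
3 · 2 · 3 · 3 · 3
1 · 1 · 0 · 0 · 2
[5] 1 · 3 · 3 · 0 · 3
1 · 1 · 1 · 3 · 1
2 · 0 · 3 · 0 · 0
3 · 1 · 1 · 2 · 1
3 · 2 · 3 · 3 · 3
1 · 1 · 0 · 0 · 2
[6] 1 · 3 · 3 · 1 · 0
1 · 1 · 1 · 3 · 2
2 · 0 · 3 · 0 · 0
3 · 1 · 1 · 2 · 1
3 · 2 · 3 · 3 · 3
1 · 1 · 0 · 0 · 2
[7] 1 · 3 · 3 · 1 · 1
1 · 1 · 1 · 3 · 2
2 · 0 · 3 · 0 · 0
3 · 1 · 1 · 2 · 1
3 · 2 · 3 · 3 · 3
1 · 1 · 0 · 0 · 2
[8] 1 · 3 · 3 · 1 · 2
1 · 1 · 1 · 3 · 2
2 · 0 · 3 · 0 · 0
3 · 1 · 1 · 2 · 1
3 · 2 · 3 · 3 · 3
1 · 1 · 0 · 0 · 2
[9] 1 · 3 · 3 · 1 · 3
1 · 1 · 1 · 3 · 2
2 · 0 · 3 · 0 · 0
3 · 1 · 1 · 2 · 1
3 · 2 · 3 · 3 · 3
1 · 1 · 0 · 0 · 2
[10] 1 · 3 · 3 · 2 · 0
1 · 1 · 1 · 3 · 3
2 · 0 · 3 · 0 · 0
3 · 1 · 1 · 2 · 1
3 · 2 · 3 · 3 · 3
1 · 1 · 0 · 0 · 2
[11] 1 · 3 · 3 · 2 · 1
1 · 1 · 1 · 3 · 3
2 · 0 · 3 · 0 · 0
3 · 1 · 1 · 2 · 1
3 · 2 · 3 · 3 · 3
1 · 1 · 0 · 0 · 2
[12] 1 · 3 · 3 · 2 · 2
1 · 1 · 1 · 3 · 3
2 · 0 · 3 · 0 · 0
3 · 1 · 1 · 2 · 1
3 · 2 · 3 · 3 · 3
1 · 1 · 0 · 0 · 2
[13] 1 · 3 · 3 · 2 · 3
1 · 1 · 1 · 3 · 3
2 · 0 · 3 · 0 · 0
3 · 1 · 1 · 2 · 1
3 · 2 · 3 · 3 · 3
1 · 1 · 0 · 0 · 2
[14] 2 · 0 · 1 · 1 · 2
1 · 2 · 3 · 1 · 1
2 · 0 · 3 · 1 · 1
3 · 1 · 1 · 2 · 1
3 · 2 · 3 · 3 · 3
1 · 1 · 0 · 0 · 2
[15] 2 · 0 · 1 · 1 · 3
1 · 2 · 3 · 1 · 1
2 · 0 · 3 · 1 · 1
3 · 1 · 1 · 2 · 1
3 · 2 · 3 · 3 · 3
1 · 1 · 0 · 0 · 2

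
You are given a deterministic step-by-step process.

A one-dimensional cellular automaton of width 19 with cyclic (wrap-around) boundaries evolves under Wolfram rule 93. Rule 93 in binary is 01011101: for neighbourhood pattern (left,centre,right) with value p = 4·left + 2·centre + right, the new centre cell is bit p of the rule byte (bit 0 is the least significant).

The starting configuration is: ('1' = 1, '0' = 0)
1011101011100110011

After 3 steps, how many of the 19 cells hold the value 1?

10

t=0: 1011101011100110011
t=1: 1010101010110111010
t=2: 1010101010110101010
t=3: 1010101010110101010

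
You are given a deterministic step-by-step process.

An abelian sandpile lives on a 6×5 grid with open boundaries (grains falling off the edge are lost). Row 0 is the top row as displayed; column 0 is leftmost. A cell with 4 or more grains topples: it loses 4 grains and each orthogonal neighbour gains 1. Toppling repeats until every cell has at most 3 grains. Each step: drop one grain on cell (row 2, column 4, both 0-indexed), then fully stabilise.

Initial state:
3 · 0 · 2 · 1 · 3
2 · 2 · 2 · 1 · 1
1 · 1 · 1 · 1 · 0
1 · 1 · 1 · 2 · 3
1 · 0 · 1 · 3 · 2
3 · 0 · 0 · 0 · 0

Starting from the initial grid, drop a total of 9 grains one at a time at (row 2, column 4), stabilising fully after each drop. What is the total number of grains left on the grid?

k=0  3 · 0 · 2 · 1 · 3
2 · 2 · 2 · 1 · 1
1 · 1 · 1 · 1 · 0
1 · 1 · 1 · 2 · 3
1 · 0 · 1 · 3 · 2
3 · 0 · 0 · 0 · 0
k=1  3 · 0 · 2 · 1 · 3
2 · 2 · 2 · 1 · 1
1 · 1 · 1 · 1 · 1
1 · 1 · 1 · 2 · 3
1 · 0 · 1 · 3 · 2
3 · 0 · 0 · 0 · 0
k=2  3 · 0 · 2 · 1 · 3
2 · 2 · 2 · 1 · 1
1 · 1 · 1 · 1 · 2
1 · 1 · 1 · 2 · 3
1 · 0 · 1 · 3 · 2
3 · 0 · 0 · 0 · 0
k=3  3 · 0 · 2 · 1 · 3
2 · 2 · 2 · 1 · 1
1 · 1 · 1 · 1 · 3
1 · 1 · 1 · 2 · 3
1 · 0 · 1 · 3 · 2
3 · 0 · 0 · 0 · 0
k=4  3 · 0 · 2 · 1 · 3
2 · 2 · 2 · 1 · 2
1 · 1 · 1 · 2 · 1
1 · 1 · 1 · 3 · 0
1 · 0 · 1 · 3 · 3
3 · 0 · 0 · 0 · 0
k=5  3 · 0 · 2 · 1 · 3
2 · 2 · 2 · 1 · 2
1 · 1 · 1 · 2 · 2
1 · 1 · 1 · 3 · 0
1 · 0 · 1 · 3 · 3
3 · 0 · 0 · 0 · 0
k=6  3 · 0 · 2 · 1 · 3
2 · 2 · 2 · 1 · 2
1 · 1 · 1 · 2 · 3
1 · 1 · 1 · 3 · 0
1 · 0 · 1 · 3 · 3
3 · 0 · 0 · 0 · 0
k=7  3 · 0 · 2 · 1 · 3
2 · 2 · 2 · 1 · 3
1 · 1 · 1 · 3 · 0
1 · 1 · 1 · 3 · 1
1 · 0 · 1 · 3 · 3
3 · 0 · 0 · 0 · 0
k=8  3 · 0 · 2 · 1 · 3
2 · 2 · 2 · 1 · 3
1 · 1 · 1 · 3 · 1
1 · 1 · 1 · 3 · 1
1 · 0 · 1 · 3 · 3
3 · 0 · 0 · 0 · 0
k=9  3 · 0 · 2 · 1 · 3
2 · 2 · 2 · 1 · 3
1 · 1 · 1 · 3 · 2
1 · 1 · 1 · 3 · 1
1 · 0 · 1 · 3 · 3
3 · 0 · 0 · 0 · 0

45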